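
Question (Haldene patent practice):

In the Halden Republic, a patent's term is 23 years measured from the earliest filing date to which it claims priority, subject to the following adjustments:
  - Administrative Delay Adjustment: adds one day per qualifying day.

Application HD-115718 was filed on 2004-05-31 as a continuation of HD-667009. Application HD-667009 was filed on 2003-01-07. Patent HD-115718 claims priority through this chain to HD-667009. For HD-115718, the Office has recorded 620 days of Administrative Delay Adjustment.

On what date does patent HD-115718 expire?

Earliest priority filing: 7 January 2003.
Base term: 7 January 2003 + 23 years → 7 January 2026.
Administrative Delay Adjustment: +620 days → 19 September 2027.

September 19, 2027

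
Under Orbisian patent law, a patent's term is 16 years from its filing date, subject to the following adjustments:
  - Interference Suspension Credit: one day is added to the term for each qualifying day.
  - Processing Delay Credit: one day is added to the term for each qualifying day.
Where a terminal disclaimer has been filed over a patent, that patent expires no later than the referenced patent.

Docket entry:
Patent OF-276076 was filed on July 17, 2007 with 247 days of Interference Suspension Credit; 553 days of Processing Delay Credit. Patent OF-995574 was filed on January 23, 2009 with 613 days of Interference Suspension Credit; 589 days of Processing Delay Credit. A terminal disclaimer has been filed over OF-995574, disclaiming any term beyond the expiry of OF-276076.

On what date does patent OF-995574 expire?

September 24, 2025

Natural term of OF-995574:
  Base: filing + 16 years → 23 January 2025.
  Interference Suspension Credit: +613 days → 28 September 2026.
  Processing Delay Credit: +589 days → 9 May 2028.
Expiry of referenced patent OF-276076:
  Base: filing + 16 years → 17 July 2023.
  Interference Suspension Credit: +247 days → 20 March 2024.
  Processing Delay Credit: +553 days → 24 September 2025.
Terminal disclaimer: OF-995574 expires on the earlier of 9 May 2028 and 24 September 2025.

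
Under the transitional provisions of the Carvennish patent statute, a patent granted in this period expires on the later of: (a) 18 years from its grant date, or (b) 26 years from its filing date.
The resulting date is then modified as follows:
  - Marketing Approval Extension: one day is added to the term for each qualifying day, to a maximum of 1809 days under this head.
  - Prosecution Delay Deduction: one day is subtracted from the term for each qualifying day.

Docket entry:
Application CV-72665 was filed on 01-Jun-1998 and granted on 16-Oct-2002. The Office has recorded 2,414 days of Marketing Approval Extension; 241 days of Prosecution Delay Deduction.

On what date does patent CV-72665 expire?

2028-09-16

(a) grant + 18 years → 16 October 2020.
(b) filing + 26 years → 1 June 2024.
Later of the two: 1 June 2024.
Marketing Approval Extension: 2414 days claimed exceeds the 1809-day cap, so +1809 days → 15 May 2029.
Prosecution Delay Deduction: −241 days → 16 September 2028.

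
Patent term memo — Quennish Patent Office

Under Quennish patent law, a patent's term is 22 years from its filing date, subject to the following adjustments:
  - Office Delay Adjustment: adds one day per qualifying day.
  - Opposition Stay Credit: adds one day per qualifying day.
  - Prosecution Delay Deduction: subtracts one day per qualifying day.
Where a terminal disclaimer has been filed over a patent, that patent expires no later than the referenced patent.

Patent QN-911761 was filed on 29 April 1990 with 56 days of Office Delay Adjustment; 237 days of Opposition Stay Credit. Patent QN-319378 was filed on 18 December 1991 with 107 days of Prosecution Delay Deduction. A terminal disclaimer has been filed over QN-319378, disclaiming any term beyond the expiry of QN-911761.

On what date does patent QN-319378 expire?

2013-02-16

Natural term of QN-319378:
  Base: filing + 22 years → 18 December 2013.
  Prosecution Delay Deduction: −107 days → 2 September 2013.
Expiry of referenced patent QN-911761:
  Base: filing + 22 years → 29 April 2012.
  Office Delay Adjustment: +56 days → 24 June 2012.
  Opposition Stay Credit: +237 days → 16 February 2013.
Terminal disclaimer: QN-319378 expires on the earlier of 2 September 2013 and 16 February 2013.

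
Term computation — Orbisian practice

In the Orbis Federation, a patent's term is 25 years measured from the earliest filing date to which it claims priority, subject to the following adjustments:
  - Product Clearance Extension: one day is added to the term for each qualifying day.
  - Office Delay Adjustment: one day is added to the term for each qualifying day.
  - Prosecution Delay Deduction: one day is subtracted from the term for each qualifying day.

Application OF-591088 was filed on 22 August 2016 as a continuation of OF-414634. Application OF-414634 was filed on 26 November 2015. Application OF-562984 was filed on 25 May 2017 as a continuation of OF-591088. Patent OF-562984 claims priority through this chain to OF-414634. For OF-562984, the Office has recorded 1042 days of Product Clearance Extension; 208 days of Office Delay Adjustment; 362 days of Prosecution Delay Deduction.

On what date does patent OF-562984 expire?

2043-05-03

Earliest priority filing: 26 November 2015.
Base term: 26 November 2015 + 25 years → 26 November 2040.
Product Clearance Extension: +1042 days → 4 October 2043.
Office Delay Adjustment: +208 days → 29 April 2044.
Prosecution Delay Deduction: −362 days → 3 May 2043.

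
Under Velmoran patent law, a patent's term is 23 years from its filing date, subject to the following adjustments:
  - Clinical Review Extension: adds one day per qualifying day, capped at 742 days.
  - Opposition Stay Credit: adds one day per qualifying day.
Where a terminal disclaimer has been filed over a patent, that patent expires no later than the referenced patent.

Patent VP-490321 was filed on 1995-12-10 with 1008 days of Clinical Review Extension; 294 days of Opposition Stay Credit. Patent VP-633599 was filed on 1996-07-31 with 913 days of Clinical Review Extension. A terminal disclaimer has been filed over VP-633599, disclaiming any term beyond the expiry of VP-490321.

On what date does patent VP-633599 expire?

Natural term of VP-633599:
  Base: filing + 23 years → 31 July 2019.
  Clinical Review Extension: 913 days claimed exceeds the 742-day cap, so +742 days → 11 August 2021.
Expiry of referenced patent VP-490321:
  Base: filing + 23 years → 10 December 2018.
  Clinical Review Extension: 1008 days claimed exceeds the 742-day cap, so +742 days → 21 December 2020.
  Opposition Stay Credit: +294 days → 11 October 2021.
Terminal disclaimer: VP-633599 expires on the earlier of 11 August 2021 and 11 October 2021.

2021-08-11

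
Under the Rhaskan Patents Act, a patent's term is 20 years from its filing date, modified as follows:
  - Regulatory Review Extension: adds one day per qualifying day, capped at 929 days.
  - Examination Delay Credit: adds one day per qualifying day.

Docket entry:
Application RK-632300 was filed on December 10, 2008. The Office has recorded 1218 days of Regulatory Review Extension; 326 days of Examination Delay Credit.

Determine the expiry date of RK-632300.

2032-05-18

Base term: filing date + 20 years → 10 December 2028.
Regulatory Review Extension: 1218 days claimed exceeds the 929-day cap, so +929 days → 27 June 2031.
Examination Delay Credit: +326 days → 18 May 2032.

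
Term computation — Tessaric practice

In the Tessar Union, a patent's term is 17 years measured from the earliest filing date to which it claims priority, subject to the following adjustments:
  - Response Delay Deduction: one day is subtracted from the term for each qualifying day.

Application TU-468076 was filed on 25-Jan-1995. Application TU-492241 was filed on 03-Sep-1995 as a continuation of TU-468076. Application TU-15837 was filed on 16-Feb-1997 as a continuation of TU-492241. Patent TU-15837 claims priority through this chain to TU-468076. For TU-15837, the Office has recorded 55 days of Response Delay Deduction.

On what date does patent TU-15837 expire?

2011-12-01

Earliest priority filing: 25 January 1995.
Base term: 25 January 1995 + 17 years → 25 January 2012.
Response Delay Deduction: −55 days → 1 December 2011.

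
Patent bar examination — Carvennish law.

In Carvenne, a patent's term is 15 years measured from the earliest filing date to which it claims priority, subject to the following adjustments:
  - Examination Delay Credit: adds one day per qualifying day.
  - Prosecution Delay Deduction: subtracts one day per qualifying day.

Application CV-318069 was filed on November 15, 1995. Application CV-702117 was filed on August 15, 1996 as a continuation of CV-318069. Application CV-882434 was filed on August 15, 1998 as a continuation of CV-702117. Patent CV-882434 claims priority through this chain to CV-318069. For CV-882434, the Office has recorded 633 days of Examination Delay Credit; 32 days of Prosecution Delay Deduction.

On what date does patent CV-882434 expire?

July 8, 2012

Earliest priority filing: 15 November 1995.
Base term: 15 November 1995 + 15 years → 15 November 2010.
Examination Delay Credit: +633 days → 9 August 2012.
Prosecution Delay Deduction: −32 days → 8 July 2012.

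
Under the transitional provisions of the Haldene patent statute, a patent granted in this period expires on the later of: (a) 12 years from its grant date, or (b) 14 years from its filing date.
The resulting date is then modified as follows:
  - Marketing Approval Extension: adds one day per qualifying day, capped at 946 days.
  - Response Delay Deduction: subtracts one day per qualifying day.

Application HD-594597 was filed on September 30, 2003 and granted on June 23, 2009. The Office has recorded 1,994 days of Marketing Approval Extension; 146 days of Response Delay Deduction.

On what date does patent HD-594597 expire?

(a) grant + 12 years → 23 June 2021.
(b) filing + 14 years → 30 September 2017.
Later of the two: 23 June 2021.
Marketing Approval Extension: 1994 days claimed exceeds the 946-day cap, so +946 days → 25 January 2024.
Response Delay Deduction: −146 days → 1 September 2023.

2023-09-01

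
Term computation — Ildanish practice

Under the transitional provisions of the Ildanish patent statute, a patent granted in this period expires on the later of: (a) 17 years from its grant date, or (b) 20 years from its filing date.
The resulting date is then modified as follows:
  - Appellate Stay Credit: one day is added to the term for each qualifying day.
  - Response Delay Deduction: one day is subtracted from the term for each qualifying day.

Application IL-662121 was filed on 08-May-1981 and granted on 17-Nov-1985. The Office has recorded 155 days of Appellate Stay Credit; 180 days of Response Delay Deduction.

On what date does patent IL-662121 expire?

October 23, 2002

(a) grant + 17 years → 17 November 2002.
(b) filing + 20 years → 8 May 2001.
Later of the two: 17 November 2002.
Appellate Stay Credit: +155 days → 21 April 2003.
Response Delay Deduction: −180 days → 23 October 2002.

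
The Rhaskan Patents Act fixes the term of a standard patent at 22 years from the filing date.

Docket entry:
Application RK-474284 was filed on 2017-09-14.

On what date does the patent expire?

2039-09-14

Filing date + 22 years → 14 September 2039.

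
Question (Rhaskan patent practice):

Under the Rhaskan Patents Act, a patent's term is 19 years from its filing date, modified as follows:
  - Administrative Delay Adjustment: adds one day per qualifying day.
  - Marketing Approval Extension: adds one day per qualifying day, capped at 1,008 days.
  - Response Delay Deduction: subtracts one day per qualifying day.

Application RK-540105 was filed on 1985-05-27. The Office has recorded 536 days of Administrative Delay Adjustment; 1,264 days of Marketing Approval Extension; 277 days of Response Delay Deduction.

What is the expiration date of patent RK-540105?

Base term: filing date + 19 years → 27 May 2004.
Administrative Delay Adjustment: +536 days → 14 November 2005.
Marketing Approval Extension: 1264 days claimed exceeds the 1008-day cap, so +1008 days → 18 August 2008.
Response Delay Deduction: −277 days → 15 November 2007.

2007-11-15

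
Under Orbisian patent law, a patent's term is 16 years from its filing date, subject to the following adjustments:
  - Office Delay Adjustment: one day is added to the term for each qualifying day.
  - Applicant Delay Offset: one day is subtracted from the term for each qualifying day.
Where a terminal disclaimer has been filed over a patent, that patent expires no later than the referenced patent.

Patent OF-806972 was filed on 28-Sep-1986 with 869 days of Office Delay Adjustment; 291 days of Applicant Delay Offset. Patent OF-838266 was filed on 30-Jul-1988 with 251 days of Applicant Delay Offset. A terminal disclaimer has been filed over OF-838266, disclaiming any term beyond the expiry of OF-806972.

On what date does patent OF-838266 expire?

2003-11-22

Natural term of OF-838266:
  Base: filing + 16 years → 30 July 2004.
  Applicant Delay Offset: −251 days → 22 November 2003.
Expiry of referenced patent OF-806972:
  Base: filing + 16 years → 28 September 2002.
  Office Delay Adjustment: +869 days → 13 February 2005.
  Applicant Delay Offset: −291 days → 28 April 2004.
Terminal disclaimer: OF-838266 expires on the earlier of 22 November 2003 and 28 April 2004.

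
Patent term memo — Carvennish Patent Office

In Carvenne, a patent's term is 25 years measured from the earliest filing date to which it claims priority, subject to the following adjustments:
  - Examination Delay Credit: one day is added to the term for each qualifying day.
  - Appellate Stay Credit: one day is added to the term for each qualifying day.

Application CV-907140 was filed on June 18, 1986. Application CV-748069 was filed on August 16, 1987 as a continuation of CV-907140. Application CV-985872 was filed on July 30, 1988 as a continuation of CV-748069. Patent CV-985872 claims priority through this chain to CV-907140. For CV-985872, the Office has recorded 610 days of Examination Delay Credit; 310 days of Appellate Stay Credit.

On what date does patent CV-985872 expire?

December 24, 2013

Earliest priority filing: 18 June 1986.
Base term: 18 June 1986 + 25 years → 18 June 2011.
Examination Delay Credit: +610 days → 17 February 2013.
Appellate Stay Credit: +310 days → 24 December 2013.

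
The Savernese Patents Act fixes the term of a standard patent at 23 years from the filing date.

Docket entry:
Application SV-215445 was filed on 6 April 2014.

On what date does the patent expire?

April 6, 2037

Filing date + 23 years → 6 April 2037.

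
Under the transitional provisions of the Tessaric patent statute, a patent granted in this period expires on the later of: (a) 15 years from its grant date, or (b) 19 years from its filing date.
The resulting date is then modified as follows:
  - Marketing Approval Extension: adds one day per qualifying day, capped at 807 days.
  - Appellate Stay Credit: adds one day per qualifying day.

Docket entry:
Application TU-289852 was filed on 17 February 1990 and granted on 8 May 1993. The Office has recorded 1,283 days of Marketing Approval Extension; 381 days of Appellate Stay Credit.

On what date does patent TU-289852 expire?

(a) grant + 15 years → 8 May 2008.
(b) filing + 19 years → 17 February 2009.
Later of the two: 17 February 2009.
Marketing Approval Extension: 1283 days claimed exceeds the 807-day cap, so +807 days → 5 May 2011.
Appellate Stay Credit: +381 days → 20 May 2012.

2012-05-20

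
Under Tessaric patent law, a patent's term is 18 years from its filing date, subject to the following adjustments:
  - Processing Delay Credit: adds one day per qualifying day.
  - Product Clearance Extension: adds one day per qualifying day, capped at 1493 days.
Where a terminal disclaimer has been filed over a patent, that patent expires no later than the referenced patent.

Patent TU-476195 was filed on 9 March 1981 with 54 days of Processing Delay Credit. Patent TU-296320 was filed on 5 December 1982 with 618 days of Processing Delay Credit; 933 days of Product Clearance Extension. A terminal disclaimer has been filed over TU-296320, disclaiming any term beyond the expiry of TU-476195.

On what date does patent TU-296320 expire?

May 2, 1999

Natural term of TU-296320:
  Base: filing + 18 years → 5 December 2000.
  Processing Delay Credit: +618 days → 15 August 2002.
  Product Clearance Extension: 933 days (within the 1493-day cap) → +933 days → 5 March 2005.
Expiry of referenced patent TU-476195:
  Base: filing + 18 years → 9 March 1999.
  Processing Delay Credit: +54 days → 2 May 1999.
Terminal disclaimer: TU-296320 expires on the earlier of 5 March 2005 and 2 May 1999.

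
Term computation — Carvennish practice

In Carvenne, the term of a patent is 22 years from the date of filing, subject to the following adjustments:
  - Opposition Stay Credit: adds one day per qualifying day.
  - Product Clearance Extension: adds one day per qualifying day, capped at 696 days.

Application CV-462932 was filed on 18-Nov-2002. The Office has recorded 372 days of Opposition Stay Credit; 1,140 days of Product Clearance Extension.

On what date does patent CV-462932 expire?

2027-10-22

Base term: filing date + 22 years → 18 November 2024.
Opposition Stay Credit: +372 days → 25 November 2025.
Product Clearance Extension: 1140 days claimed exceeds the 696-day cap, so +696 days → 22 October 2027.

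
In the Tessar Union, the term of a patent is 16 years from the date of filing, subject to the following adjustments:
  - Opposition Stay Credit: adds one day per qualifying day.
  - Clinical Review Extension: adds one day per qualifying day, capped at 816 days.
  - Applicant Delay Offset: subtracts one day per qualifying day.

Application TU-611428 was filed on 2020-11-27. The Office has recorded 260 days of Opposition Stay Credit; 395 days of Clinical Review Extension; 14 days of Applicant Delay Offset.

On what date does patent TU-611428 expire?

August 30, 2038

Base term: filing date + 16 years → 27 November 2036.
Opposition Stay Credit: +260 days → 14 August 2037.
Clinical Review Extension: 395 days (within the 816-day cap) → +395 days → 13 September 2038.
Applicant Delay Offset: −14 days → 30 August 2038.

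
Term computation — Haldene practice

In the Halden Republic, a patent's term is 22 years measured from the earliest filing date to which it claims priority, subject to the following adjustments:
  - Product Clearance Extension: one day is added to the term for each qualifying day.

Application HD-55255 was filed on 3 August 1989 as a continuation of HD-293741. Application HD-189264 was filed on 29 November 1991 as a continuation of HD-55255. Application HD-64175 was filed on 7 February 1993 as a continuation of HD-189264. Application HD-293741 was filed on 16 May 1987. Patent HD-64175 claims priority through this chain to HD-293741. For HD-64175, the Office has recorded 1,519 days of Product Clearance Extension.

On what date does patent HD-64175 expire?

2013-07-13

Earliest priority filing: 16 May 1987.
Base term: 16 May 1987 + 22 years → 16 May 2009.
Product Clearance Extension: +1519 days → 13 July 2013.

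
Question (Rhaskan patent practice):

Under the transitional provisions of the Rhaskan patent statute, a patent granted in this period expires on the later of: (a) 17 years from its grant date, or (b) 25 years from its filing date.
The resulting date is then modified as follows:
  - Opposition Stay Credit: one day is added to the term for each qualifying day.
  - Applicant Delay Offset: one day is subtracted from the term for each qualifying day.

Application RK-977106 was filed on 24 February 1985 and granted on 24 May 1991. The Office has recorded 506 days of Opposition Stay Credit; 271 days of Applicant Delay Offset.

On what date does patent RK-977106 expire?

October 17, 2010

(a) grant + 17 years → 24 May 2008.
(b) filing + 25 years → 24 February 2010.
Later of the two: 24 February 2010.
Opposition Stay Credit: +506 days → 15 July 2011.
Applicant Delay Offset: −271 days → 17 October 2010.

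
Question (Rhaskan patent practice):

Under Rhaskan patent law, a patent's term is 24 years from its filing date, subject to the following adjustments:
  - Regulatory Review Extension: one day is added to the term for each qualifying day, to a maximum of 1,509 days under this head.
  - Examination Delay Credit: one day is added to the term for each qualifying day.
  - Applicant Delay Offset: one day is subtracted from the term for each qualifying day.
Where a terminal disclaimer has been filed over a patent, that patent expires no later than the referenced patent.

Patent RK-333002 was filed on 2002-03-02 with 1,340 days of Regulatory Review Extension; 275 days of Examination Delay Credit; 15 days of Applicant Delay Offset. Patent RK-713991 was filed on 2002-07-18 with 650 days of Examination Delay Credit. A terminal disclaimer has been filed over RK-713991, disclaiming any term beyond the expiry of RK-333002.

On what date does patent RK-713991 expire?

April 28, 2028

Natural term of RK-713991:
  Base: filing + 24 years → 18 July 2026.
  Examination Delay Credit: +650 days → 28 April 2028.
Expiry of referenced patent RK-333002:
  Base: filing + 24 years → 2 March 2026.
  Regulatory Review Extension: 1340 days (within the 1509-day cap) → +1340 days → 1 November 2029.
  Examination Delay Credit: +275 days → 3 August 2030.
  Applicant Delay Offset: −15 days → 19 July 2030.
Terminal disclaimer: RK-713991 expires on the earlier of 28 April 2028 and 19 July 2030.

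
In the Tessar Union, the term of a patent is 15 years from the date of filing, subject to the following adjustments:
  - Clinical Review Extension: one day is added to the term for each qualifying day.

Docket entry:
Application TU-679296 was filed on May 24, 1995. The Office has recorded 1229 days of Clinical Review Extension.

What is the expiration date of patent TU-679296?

October 4, 2013

Base term: filing date + 15 years → 24 May 2010.
Clinical Review Extension: +1229 days → 4 October 2013.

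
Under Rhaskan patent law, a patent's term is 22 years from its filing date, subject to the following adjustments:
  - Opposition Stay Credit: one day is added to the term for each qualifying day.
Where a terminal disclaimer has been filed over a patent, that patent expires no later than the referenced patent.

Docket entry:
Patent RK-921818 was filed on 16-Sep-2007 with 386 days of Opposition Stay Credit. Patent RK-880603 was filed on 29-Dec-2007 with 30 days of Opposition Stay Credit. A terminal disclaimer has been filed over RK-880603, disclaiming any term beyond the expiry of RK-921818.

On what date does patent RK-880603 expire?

Natural term of RK-880603:
  Base: filing + 22 years → 29 December 2029.
  Opposition Stay Credit: +30 days → 28 January 2030.
Expiry of referenced patent RK-921818:
  Base: filing + 22 years → 16 September 2029.
  Opposition Stay Credit: +386 days → 7 October 2030.
Terminal disclaimer: RK-880603 expires on the earlier of 28 January 2030 and 7 October 2030.

January 28, 2030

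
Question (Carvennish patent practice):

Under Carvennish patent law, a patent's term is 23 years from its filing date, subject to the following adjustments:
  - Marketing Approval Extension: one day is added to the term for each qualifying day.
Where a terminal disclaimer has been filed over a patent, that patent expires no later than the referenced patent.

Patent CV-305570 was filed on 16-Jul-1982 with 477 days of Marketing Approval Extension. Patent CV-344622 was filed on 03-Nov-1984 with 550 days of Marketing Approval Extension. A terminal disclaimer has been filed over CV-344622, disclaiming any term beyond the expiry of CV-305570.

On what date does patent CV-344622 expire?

Natural term of CV-344622:
  Base: filing + 23 years → 3 November 2007.
  Marketing Approval Extension: +550 days → 6 May 2009.
Expiry of referenced patent CV-305570:
  Base: filing + 23 years → 16 July 2005.
  Marketing Approval Extension: +477 days → 5 November 2006.
Terminal disclaimer: CV-344622 expires on the earlier of 6 May 2009 and 5 November 2006.

November 5, 2006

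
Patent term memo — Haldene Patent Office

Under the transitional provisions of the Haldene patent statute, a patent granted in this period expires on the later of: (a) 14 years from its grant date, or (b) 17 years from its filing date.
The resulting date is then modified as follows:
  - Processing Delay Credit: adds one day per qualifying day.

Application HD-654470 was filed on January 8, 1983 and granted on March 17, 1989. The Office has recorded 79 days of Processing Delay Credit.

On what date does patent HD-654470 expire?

(a) grant + 14 years → 17 March 2003.
(b) filing + 17 years → 8 January 2000.
Later of the two: 17 March 2003.
Processing Delay Credit: +79 days → 4 June 2003.

June 4, 2003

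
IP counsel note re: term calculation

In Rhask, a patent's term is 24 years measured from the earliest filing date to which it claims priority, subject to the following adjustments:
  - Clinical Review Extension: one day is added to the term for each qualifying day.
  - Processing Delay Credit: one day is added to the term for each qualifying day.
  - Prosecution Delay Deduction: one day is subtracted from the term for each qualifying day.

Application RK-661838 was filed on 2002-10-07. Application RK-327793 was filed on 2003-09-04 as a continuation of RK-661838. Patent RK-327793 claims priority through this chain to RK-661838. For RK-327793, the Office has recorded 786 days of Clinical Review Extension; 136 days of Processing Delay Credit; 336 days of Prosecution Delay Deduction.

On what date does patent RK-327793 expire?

Earliest priority filing: 7 October 2002.
Base term: 7 October 2002 + 24 years → 7 October 2026.
Clinical Review Extension: +786 days → 1 December 2028.
Processing Delay Credit: +136 days → 16 April 2029.
Prosecution Delay Deduction: −336 days → 15 May 2028.

2028-05-15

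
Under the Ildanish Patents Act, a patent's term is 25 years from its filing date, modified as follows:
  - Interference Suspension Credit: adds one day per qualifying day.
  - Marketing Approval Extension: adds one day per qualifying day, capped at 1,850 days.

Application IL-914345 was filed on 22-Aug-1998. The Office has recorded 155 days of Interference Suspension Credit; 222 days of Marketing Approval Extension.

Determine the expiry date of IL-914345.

Base term: filing date + 25 years → 22 August 2023.
Interference Suspension Credit: +155 days → 24 January 2024.
Marketing Approval Extension: 222 days (within the 1850-day cap) → +222 days → 2 September 2024.

September 2, 2024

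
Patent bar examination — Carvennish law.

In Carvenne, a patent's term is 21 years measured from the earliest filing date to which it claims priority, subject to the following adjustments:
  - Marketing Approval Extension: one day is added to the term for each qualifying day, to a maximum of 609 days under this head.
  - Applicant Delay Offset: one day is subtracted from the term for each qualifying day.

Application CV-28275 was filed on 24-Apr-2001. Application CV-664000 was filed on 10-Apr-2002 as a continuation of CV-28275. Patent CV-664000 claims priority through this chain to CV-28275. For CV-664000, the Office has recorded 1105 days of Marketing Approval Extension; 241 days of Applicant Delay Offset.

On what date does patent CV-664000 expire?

2023-04-27

Earliest priority filing: 24 April 2001.
Base term: 24 April 2001 + 21 years → 24 April 2022.
Marketing Approval Extension: 1105 days claimed exceeds the 609-day cap, so +609 days → 24 December 2023.
Applicant Delay Offset: −241 days → 27 April 2023.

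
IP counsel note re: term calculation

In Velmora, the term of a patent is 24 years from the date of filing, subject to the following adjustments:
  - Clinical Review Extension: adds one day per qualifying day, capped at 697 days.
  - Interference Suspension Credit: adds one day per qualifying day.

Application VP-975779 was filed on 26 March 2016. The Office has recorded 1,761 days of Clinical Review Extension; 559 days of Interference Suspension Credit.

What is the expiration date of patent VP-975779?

2043-09-03

Base term: filing date + 24 years → 26 March 2040.
Clinical Review Extension: 1761 days claimed exceeds the 697-day cap, so +697 days → 21 February 2042.
Interference Suspension Credit: +559 days → 3 September 2043.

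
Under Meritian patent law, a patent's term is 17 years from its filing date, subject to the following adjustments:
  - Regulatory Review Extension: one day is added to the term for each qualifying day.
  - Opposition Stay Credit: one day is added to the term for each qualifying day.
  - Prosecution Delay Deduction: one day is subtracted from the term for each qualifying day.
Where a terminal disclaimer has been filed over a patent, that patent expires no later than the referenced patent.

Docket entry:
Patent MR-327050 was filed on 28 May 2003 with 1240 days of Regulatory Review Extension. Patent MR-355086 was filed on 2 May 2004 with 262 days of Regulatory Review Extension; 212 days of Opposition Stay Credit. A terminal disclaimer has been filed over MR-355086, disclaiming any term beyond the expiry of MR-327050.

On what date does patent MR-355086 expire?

August 19, 2022

Natural term of MR-355086:
  Base: filing + 17 years → 2 May 2021.
  Regulatory Review Extension: +262 days → 19 January 2022.
  Opposition Stay Credit: +212 days → 19 August 2022.
Expiry of referenced patent MR-327050:
  Base: filing + 17 years → 28 May 2020.
  Regulatory Review Extension: +1240 days → 20 October 2023.
Terminal disclaimer: MR-355086 expires on the earlier of 19 August 2022 and 20 October 2023.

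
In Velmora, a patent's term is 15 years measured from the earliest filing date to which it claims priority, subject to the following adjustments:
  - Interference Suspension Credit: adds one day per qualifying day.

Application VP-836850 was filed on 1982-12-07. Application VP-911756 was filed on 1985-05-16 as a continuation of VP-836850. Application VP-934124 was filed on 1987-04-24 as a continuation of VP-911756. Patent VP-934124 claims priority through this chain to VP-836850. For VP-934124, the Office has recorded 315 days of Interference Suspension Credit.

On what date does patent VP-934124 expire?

Earliest priority filing: 7 December 1982.
Base term: 7 December 1982 + 15 years → 7 December 1997.
Interference Suspension Credit: +315 days → 18 October 1998.

October 18, 1998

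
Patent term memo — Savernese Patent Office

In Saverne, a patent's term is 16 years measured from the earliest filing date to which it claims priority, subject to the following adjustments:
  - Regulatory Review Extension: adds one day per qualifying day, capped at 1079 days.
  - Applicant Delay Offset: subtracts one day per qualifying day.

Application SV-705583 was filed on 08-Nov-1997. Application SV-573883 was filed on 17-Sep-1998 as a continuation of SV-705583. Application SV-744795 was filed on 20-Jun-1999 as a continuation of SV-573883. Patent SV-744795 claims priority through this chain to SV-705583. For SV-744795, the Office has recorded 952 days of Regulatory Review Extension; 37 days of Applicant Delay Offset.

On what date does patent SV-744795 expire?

Earliest priority filing: 8 November 1997.
Base term: 8 November 1997 + 16 years → 8 November 2013.
Regulatory Review Extension: 952 days (within the 1079-day cap) → +952 days → 17 June 2016.
Applicant Delay Offset: −37 days → 11 May 2016.

2016-05-11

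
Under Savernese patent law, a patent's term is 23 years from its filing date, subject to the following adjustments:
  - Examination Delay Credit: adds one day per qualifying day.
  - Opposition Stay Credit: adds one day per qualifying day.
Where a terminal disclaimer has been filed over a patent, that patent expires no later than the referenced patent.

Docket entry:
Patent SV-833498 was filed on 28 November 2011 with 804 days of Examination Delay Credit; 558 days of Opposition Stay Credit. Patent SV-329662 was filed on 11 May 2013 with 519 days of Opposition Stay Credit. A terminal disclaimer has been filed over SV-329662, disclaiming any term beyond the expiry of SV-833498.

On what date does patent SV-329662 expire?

2037-10-12

Natural term of SV-329662:
  Base: filing + 23 years → 11 May 2036.
  Opposition Stay Credit: +519 days → 12 October 2037.
Expiry of referenced patent SV-833498:
  Base: filing + 23 years → 28 November 2034.
  Examination Delay Credit: +804 days → 9 February 2037.
  Opposition Stay Credit: +558 days → 21 August 2038.
Terminal disclaimer: SV-329662 expires on the earlier of 12 October 2037 and 21 August 2038.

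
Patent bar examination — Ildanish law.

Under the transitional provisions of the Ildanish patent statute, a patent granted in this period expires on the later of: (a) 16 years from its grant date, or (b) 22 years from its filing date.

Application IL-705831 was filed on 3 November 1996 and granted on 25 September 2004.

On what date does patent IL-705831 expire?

September 25, 2020

(a) grant + 16 years → 25 September 2020.
(b) filing + 22 years → 3 November 2018.
Later of the two: 25 September 2020.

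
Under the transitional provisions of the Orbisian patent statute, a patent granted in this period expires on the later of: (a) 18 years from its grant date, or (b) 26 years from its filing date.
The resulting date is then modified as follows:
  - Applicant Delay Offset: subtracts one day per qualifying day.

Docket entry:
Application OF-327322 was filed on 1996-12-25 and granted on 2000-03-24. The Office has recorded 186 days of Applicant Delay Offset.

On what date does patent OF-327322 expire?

June 22, 2022

(a) grant + 18 years → 24 March 2018.
(b) filing + 26 years → 25 December 2022.
Later of the two: 25 December 2022.
Applicant Delay Offset: −186 days → 22 June 2022.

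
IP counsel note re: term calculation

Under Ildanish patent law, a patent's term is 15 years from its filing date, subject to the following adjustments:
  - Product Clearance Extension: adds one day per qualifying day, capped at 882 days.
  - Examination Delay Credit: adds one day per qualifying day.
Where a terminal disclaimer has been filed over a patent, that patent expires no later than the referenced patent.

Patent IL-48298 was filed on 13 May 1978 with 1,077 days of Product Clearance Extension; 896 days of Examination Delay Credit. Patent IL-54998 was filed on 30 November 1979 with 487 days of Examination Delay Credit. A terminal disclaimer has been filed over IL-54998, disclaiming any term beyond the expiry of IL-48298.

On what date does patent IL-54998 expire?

1996-03-31

Natural term of IL-54998:
  Base: filing + 15 years → 30 November 1994.
  Examination Delay Credit: +487 days → 31 March 1996.
Expiry of referenced patent IL-48298:
  Base: filing + 15 years → 13 May 1993.
  Product Clearance Extension: 1077 days claimed exceeds the 882-day cap, so +882 days → 12 October 1995.
  Examination Delay Credit: +896 days → 26 March 1998.
Terminal disclaimer: IL-54998 expires on the earlier of 31 March 1996 and 26 March 1998.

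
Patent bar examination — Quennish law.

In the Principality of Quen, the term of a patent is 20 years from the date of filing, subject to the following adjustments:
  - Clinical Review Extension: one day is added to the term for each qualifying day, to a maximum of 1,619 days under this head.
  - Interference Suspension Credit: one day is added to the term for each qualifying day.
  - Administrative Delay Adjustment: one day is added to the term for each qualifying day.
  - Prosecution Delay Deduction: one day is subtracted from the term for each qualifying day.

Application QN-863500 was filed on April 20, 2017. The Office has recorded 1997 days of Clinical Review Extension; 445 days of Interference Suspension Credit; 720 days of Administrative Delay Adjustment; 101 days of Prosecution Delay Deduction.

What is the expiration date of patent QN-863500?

2044-08-24

Base term: filing date + 20 years → 20 April 2037.
Clinical Review Extension: 1997 days claimed exceeds the 1619-day cap, so +1619 days → 25 September 2041.
Interference Suspension Credit: +445 days → 14 December 2042.
Administrative Delay Adjustment: +720 days → 3 December 2044.
Prosecution Delay Deduction: −101 days → 24 August 2044.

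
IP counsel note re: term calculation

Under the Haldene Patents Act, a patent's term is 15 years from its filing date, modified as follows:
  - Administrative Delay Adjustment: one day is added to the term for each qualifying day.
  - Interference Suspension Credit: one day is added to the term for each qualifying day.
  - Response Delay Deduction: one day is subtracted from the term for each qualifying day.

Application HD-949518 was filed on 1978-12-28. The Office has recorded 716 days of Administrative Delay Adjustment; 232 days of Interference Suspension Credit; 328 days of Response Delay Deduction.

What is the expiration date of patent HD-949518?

September 9, 1995

Base term: filing date + 15 years → 28 December 1993.
Administrative Delay Adjustment: +716 days → 14 December 1995.
Interference Suspension Credit: +232 days → 2 August 1996.
Response Delay Deduction: −328 days → 9 September 1995.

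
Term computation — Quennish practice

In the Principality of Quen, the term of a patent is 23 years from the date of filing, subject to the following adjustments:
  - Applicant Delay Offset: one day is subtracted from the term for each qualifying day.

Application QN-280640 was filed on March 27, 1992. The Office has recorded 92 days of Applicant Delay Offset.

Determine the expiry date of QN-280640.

2014-12-25

Base term: filing date + 23 years → 27 March 2015.
Applicant Delay Offset: −92 days → 25 December 2014.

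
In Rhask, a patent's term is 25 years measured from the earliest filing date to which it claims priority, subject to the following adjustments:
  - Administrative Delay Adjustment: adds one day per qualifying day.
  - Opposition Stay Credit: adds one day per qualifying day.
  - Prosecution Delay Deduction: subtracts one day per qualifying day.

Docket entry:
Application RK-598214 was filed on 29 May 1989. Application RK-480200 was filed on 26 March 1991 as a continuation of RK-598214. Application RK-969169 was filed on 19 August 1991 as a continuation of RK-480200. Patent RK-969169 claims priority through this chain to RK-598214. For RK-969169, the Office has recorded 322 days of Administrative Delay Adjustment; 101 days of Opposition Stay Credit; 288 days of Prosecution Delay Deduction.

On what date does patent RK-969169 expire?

Earliest priority filing: 29 May 1989.
Base term: 29 May 1989 + 25 years → 29 May 2014.
Administrative Delay Adjustment: +322 days → 16 April 2015.
Opposition Stay Credit: +101 days → 26 July 2015.
Prosecution Delay Deduction: −288 days → 11 October 2014.

October 11, 2014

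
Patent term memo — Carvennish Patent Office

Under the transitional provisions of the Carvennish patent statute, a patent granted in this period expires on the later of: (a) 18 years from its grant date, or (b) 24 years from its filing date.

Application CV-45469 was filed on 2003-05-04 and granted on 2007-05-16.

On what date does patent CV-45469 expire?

2027-05-04

(a) grant + 18 years → 16 May 2025.
(b) filing + 24 years → 4 May 2027.
Later of the two: 4 May 2027.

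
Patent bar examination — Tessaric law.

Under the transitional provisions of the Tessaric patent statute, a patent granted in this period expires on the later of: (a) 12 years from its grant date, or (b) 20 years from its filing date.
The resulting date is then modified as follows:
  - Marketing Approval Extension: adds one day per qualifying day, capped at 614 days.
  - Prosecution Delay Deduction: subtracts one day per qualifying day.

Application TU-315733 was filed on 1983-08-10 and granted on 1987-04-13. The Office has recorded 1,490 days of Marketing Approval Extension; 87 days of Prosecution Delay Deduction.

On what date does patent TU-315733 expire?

2005-01-18

(a) grant + 12 years → 13 April 1999.
(b) filing + 20 years → 10 August 2003.
Later of the two: 10 August 2003.
Marketing Approval Extension: 1490 days claimed exceeds the 614-day cap, so +614 days → 15 April 2005.
Prosecution Delay Deduction: −87 days → 18 January 2005.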